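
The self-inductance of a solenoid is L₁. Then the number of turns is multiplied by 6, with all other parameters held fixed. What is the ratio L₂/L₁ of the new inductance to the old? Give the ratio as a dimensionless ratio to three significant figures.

L₂/L₁ = 36.0

For a solenoid, L ∝ μᵣN²A/ℓ.
L₂/L₁ = (6)^2 = 36.0.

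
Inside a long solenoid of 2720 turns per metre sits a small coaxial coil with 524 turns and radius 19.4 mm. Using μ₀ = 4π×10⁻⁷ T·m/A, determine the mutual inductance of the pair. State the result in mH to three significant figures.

M ≈ 2.12 mH

The outer solenoid produces a uniform field B₁ = μ₀n₁I₁ across the inner coil,
so the flux linkage is N₂Φ = N₂B₁A₂ = μ₀n₁N₂A₂·I₁, giving M = μ₀n₁N₂A₂.
A₂ = πr² = π(1.940×10^-2 m)² = 1.182×10^-3 m².
M = (4π×10⁻⁷)(2720)(524)(1.182×10^-3) = 2.118×10^-3 H.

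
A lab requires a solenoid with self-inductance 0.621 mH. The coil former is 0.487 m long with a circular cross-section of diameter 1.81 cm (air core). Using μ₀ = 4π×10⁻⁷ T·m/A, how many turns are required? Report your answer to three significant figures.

A = π(d/2)² = π(9.050×10^-3 m)² = 2.573×10^-4 m².
From L = μ₀N²A/ℓ, N = √(Lℓ / (μ₀A)).
N = √[(6.210×10^-4)(0.487) / ((4π×10⁻⁷)×2.573×10^-4)] = √(9.353×10^5) ≈ 967.1.

N ≈ 967 turns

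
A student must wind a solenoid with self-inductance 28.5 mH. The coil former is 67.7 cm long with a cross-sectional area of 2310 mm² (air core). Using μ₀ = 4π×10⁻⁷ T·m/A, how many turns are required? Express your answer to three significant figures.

N ≈ 2580 turns

A = 2310 mm² = 2.310×10^-3 m².
From L = μ₀N²A/ℓ, N = √(Lℓ / (μ₀A)).
N = √[(2.850×10^-2)(0.677) / ((4π×10⁻⁷)×2.310×10^-3)] = √(6.647×10^6) ≈ 2578.1.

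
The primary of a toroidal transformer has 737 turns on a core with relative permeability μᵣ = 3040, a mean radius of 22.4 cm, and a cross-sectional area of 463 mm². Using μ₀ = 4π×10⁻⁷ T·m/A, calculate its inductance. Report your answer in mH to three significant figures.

L ≈ 683 mH

For a thin toroid, L = μ₀μᵣN²A/(2πR).
L = (4π×10⁻⁷)(3040)(737)²(4.630×10^-4) / (2π×0.224 m) = 0.6826 H.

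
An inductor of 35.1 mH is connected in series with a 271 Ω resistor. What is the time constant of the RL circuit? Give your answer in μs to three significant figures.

τ = L/R = (3.510×10^-2 H)/(271 Ω) = 1.295×10^-4 s.

τ ≈ 130 μs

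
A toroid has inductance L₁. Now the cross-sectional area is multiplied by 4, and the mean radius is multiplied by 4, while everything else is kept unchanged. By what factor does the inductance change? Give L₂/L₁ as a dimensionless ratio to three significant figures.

L₂/L₁ = 1.00

For a toroid, L ∝ μᵣN²A/R.
L₂/L₁ = (4) × (4)^-1 = 1.00.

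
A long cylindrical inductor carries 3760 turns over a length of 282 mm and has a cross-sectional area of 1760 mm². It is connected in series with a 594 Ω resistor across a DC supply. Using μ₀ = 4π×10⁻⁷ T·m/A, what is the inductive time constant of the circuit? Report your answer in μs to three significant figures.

τ ≈ 187 μs

A = 1760 mm² = 1.760×10^-3 m².
L = μ₀N²A/ℓ = (4π×10⁻⁷)(3760)²(1.760×10^-3)/(0.282) = 0.1109 H.
τ = L/R = (0.1109)/(594) = 1.867×10^-4 s.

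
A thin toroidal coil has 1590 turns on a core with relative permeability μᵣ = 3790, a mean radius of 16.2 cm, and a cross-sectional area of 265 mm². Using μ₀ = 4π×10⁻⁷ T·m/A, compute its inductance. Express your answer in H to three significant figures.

L ≈ 3.13 H

For a thin toroid, L = μ₀μᵣN²A/(2πR).
L = (4π×10⁻⁷)(3790)(1590)²(2.650×10^-4) / (2π×0.162 m) = 3.1347 H.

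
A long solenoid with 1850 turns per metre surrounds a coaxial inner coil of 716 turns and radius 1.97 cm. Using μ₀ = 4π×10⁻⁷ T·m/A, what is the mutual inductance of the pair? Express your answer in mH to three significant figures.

M ≈ 2.03 mH

The outer solenoid produces a uniform field B₁ = μ₀n₁I₁ across the inner coil,
so the flux linkage is N₂Φ = N₂B₁A₂ = μ₀n₁N₂A₂·I₁, giving M = μ₀n₁N₂A₂.
A₂ = πr² = π(1.970×10^-2 m)² = 1.219×10^-3 m².
M = (4π×10⁻⁷)(1850)(716)(1.219×10^-3) = 2.029×10^-3 H.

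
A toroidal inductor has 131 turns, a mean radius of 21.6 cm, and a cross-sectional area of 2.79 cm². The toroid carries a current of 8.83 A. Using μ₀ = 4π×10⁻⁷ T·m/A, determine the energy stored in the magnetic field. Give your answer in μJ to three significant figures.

L = μ₀N²A/(2πR) = (4π×10⁻⁷)(131)²(2.790×10^-4)/(2π×0.216) = 4.433×10^-6 H.
U = ½LI² = ½(4.433×10^-6)(8.83)² = 1.728×10^-4 J.

U ≈ 173 μJ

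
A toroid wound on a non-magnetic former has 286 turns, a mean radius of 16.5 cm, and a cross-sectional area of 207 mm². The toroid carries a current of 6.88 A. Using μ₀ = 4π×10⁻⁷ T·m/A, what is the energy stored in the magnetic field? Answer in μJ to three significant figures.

L = μ₀N²A/(2πR) = (4π×10⁻⁷)(286)²(2.070×10^-4)/(2π×0.165) = 2.052×10^-5 H.
U = ½LI² = ½(2.052×10^-5)(6.88)² = 4.857×10^-4 J.

U ≈ 486 μJ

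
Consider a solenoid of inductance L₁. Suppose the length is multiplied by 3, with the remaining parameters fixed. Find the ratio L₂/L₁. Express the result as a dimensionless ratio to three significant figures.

For a solenoid, L ∝ μᵣN²A/ℓ.
L₂/L₁ = (3)^-1 = 0.333.

L₂/L₁ = 0.333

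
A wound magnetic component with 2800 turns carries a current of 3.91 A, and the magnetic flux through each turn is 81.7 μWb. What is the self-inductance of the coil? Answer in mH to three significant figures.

L ≈ 58.5 mH

Self-inductance is defined by L = NΦ_B/I (flux linkage over current).
L = (2800)(8.170×10^-5 Wb)/(3.91 A) = 5.851×10^-2 H.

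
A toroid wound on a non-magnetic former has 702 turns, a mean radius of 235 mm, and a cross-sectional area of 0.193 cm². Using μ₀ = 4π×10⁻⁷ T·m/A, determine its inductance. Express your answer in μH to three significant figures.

L ≈ 8.09 μH

For a thin toroid, L = μ₀N²A/(2πR).
L = (4π×10⁻⁷)(702)²(1.930×10^-5) / (2π×0.235 m) = 8.0946×10^-6 H.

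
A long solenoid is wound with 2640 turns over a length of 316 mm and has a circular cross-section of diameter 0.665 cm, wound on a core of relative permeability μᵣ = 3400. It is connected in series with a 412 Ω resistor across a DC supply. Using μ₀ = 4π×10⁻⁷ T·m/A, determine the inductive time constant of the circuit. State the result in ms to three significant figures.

τ ≈ 7.94 ms

A = π(d/2)² = π(3.325×10^-3 m)² = 3.473×10^-5 m².
L = μ₀μᵣN²A/ℓ = (4π×10⁻⁷)(3400)(2640)²(3.473×10^-5)/(0.316) = 3.273 H.
τ = L/R = (3.273)/(412) = 7.944×10^-3 s.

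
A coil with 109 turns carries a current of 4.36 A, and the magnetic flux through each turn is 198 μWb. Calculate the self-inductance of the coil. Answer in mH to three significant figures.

L ≈ 4.95 mH

Self-inductance is defined by L = NΦ_B/I (flux linkage over current).
L = (109)(1.980×10^-4 Wb)/(4.36 A) = 4.950×10^-3 H.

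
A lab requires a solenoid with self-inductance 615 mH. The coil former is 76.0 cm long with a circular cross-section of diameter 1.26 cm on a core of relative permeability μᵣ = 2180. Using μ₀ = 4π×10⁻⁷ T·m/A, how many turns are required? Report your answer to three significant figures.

N ≈ 1170 turns

A = π(d/2)² = π(6.300×10^-3 m)² = 1.247×10^-4 m².
From L = μ₀μᵣN²A/ℓ, N = √(Lℓ / (μ₀μᵣA)).
N = √[(0.615)(0.76) / ((4π×10⁻⁷)(2180)×1.247×10^-4)] = √(1.368×10^6) ≈ 1169.8.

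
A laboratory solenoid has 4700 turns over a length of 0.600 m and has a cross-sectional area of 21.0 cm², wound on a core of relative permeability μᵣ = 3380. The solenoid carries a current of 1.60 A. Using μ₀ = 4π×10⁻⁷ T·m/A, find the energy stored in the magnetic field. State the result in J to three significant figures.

A = 21.0 cm² = 2.100×10^-3 m².
L = μ₀μᵣN²A/ℓ = (4π×10⁻⁷)(3380)(4700)²(2.100×10^-3)/(0.6) = 328.4 H.
U = ½LI² = ½(328.4)(1.60)² = 420.3 J.

U ≈ 420 J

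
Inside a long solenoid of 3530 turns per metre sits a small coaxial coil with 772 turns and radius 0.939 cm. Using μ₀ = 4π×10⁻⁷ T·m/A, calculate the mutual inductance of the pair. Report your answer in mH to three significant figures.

M ≈ 0.949 mH

The outer solenoid produces a uniform field B₁ = μ₀n₁I₁ across the inner coil,
so the flux linkage is N₂Φ = N₂B₁A₂ = μ₀n₁N₂A₂·I₁, giving M = μ₀n₁N₂A₂.
A₂ = πr² = π(9.390×10^-3 m)² = 2.770×10^-4 m².
M = (4π×10⁻⁷)(3530)(772)(2.770×10^-4) = 9.486×10^-4 H.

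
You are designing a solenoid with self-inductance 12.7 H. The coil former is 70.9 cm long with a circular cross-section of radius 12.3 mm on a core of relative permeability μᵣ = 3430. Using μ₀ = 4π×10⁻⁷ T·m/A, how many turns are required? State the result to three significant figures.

A = πr² = π(1.230×10^-2 m)² = 4.753×10^-4 m².
From L = μ₀μᵣN²A/ℓ, N = √(Lℓ / (μ₀μᵣA)).
N = √[(12.7)(0.709) / ((4π×10⁻⁷)(3430)×4.753×10^-4)] = √(4.395×10^6) ≈ 2096.5.

N ≈ 2100 turns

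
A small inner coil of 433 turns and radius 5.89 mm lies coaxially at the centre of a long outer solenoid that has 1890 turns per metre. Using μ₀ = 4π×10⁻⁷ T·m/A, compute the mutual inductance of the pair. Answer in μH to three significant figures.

The outer solenoid produces a uniform field B₁ = μ₀n₁I₁ across the inner coil,
so the flux linkage is N₂Φ = N₂B₁A₂ = μ₀n₁N₂A₂·I₁, giving M = μ₀n₁N₂A₂.
A₂ = πr² = π(5.890×10^-3 m)² = 1.090×10^-4 m².
M = (4π×10⁻⁷)(1890)(433)(1.090×10^-4) = 1.121×10^-4 H.

M ≈ 112 μH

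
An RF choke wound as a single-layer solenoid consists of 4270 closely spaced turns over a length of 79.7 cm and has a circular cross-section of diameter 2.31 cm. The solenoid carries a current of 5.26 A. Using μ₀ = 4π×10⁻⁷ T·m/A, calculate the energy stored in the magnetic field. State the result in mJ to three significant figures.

A = π(d/2)² = π(1.155×10^-2 m)² = 4.191×10^-4 m².
L = μ₀N²A/ℓ = (4π×10⁻⁷)(4270)²(4.191×10^-4)/(0.797) = 1.2048×10^-2 H.
U = ½LI² = ½(1.2048×10^-2)(5.26)² = 0.1667 J.

U ≈ 167 mJ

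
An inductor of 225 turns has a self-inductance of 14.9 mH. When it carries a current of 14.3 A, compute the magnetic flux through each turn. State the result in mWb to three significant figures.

Φ_B ≈ 0.947 mWb

From L = NΦ_B/I, the flux per turn is Φ_B = LI/N.
Φ_B = (1.490×10^-2 H)(14.3 A)/225 = 9.470×10^-4 Wb.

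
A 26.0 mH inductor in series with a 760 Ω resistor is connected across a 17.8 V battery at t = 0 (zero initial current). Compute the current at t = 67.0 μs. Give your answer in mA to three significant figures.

τ = L/R = 2.600×10^-2/760 = 3.421×10^-5 s; final current I_∞ = ε/R = 17.8/760 = 2.342×10^-2 A.
I(t) = I_∞(1 − e^(−t/τ)) with t/τ = 1.958.
I = (2.342×10^-2)(1 − e^(−1.958)) = 2.012×10^-2 A.

I ≈ 20.1 mA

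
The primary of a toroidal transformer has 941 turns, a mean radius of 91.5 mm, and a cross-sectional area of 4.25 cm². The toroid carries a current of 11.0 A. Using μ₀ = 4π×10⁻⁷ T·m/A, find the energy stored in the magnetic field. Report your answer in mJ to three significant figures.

U ≈ 49.8 mJ

L = μ₀N²A/(2πR) = (4π×10⁻⁷)(941)²(4.250×10^-4)/(2π×9.150×10^-2) = 8.226×10^-4 H.
U = ½LI² = ½(8.226×10^-4)(11.0)² = 4.977×10^-2 J.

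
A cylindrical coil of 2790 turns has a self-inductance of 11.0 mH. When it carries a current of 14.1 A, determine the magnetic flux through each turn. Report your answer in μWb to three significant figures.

From L = NΦ_B/I, the flux per turn is Φ_B = LI/N.
Φ_B = (1.100×10^-2 H)(14.1 A)/2790 = 5.559×10^-5 Wb.

Φ_B ≈ 55.6 μWb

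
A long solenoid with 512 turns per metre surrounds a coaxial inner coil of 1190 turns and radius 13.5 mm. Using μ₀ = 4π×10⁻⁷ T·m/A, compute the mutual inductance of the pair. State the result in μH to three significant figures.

M ≈ 438 μH

The outer solenoid produces a uniform field B₁ = μ₀n₁I₁ across the inner coil,
so the flux linkage is N₂Φ = N₂B₁A₂ = μ₀n₁N₂A₂·I₁, giving M = μ₀n₁N₂A₂.
A₂ = πr² = π(1.350×10^-2 m)² = 5.726×10^-4 m².
M = (4π×10⁻⁷)(512)(1190)(5.726×10^-4) = 4.384×10^-4 H.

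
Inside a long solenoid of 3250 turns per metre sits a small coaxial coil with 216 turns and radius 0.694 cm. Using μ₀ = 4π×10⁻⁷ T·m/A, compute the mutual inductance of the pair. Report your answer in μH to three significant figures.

The outer solenoid produces a uniform field B₁ = μ₀n₁I₁ across the inner coil,
so the flux linkage is N₂Φ = N₂B₁A₂ = μ₀n₁N₂A₂·I₁, giving M = μ₀n₁N₂A₂.
A₂ = πr² = π(6.940×10^-3 m)² = 1.513×10^-4 m².
M = (4π×10⁻⁷)(3250)(216)(1.513×10^-4) = 1.3348×10^-4 H.

M ≈ 133 μH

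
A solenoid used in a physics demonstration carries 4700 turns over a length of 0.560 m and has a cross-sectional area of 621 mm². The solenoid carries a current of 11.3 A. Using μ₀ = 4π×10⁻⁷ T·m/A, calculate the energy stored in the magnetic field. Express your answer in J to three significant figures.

A = 621 mm² = 6.210×10^-4 m².
L = μ₀N²A/ℓ = (4π×10⁻⁷)(4700)²(6.210×10^-4)/(0.56) = 3.078×10^-2 H.
U = ½LI² = ½(3.078×10^-2)(11.3)² = 1.965 J.

U ≈ 1.97 J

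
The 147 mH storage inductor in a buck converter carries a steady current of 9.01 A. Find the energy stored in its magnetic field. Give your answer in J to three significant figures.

Stored magnetic energy: U = ½LI².
U = ½(0.147 H)(9.01 A)² = 5.967 J.

U ≈ 5.97 J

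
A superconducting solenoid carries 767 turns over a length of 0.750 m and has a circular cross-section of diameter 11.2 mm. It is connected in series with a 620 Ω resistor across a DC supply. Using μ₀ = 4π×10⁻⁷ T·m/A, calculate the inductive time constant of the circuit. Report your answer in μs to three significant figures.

τ ≈ 0.157 μs

A = π(d/2)² = π(5.600×10^-3 m)² = 9.852×10^-5 m².
L = μ₀N²A/ℓ = (4π×10⁻⁷)(767)²(9.852×10^-5)/(0.75) = 9.711×10^-5 H.
τ = L/R = (9.711×10^-5)/(620) = 1.566×10^-7 s.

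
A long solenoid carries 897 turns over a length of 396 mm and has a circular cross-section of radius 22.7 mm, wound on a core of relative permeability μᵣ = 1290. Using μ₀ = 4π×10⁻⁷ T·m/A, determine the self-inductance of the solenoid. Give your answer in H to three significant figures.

A = πr² = π(2.270×10^-2 m)² = 1.619×10^-3 m².
For a long solenoid, L = μ₀μᵣN²A/ℓ.
L = (4π×10⁻⁷)(1290)(897)²(1.619×10^-3)/(0.396 m) = 5.332 H.

L ≈ 5.33 H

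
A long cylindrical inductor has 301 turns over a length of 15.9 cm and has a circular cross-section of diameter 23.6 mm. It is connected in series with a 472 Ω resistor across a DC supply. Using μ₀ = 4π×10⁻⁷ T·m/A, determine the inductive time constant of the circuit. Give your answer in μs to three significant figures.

τ ≈ 0.664 μs

A = π(d/2)² = π(1.180×10^-2 m)² = 4.374×10^-4 m².
L = μ₀N²A/ℓ = (4π×10⁻⁷)(301)²(4.374×10^-4)/(0.159) = 3.132×10^-4 H.
τ = L/R = (3.132×10^-4)/(472) = 6.636×10^-7 s.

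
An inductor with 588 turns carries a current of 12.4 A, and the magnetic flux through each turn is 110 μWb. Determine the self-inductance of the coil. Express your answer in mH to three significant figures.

Self-inductance is defined by L = NΦ_B/I (flux linkage over current).
L = (588)(1.100×10^-4 Wb)/(12.4 A) = 5.216×10^-3 H.

L ≈ 5.22 mH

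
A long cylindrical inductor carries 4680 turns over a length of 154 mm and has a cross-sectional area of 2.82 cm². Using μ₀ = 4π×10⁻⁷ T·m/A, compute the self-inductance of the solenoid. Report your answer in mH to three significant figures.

L ≈ 50.4 mH

A = 2.82 cm² = 2.820×10^-4 m².
For a long solenoid, L = μ₀N²A/ℓ.
L = (4π×10⁻⁷)(4680)²(2.820×10^-4)/(0.154 m) = 5.040×10^-2 H.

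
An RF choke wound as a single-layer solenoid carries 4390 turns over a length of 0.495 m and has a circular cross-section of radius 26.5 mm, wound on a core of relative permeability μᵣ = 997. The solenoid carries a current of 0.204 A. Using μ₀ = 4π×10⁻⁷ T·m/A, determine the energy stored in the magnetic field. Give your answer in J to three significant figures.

A = πr² = π(2.650×10^-2 m)² = 2.206×10^-3 m².
L = μ₀μᵣN²A/ℓ = (4π×10⁻⁷)(997)(4390)²(2.206×10^-3)/(0.495) = 107.6 H.
U = ½LI² = ½(107.6)(0.204)² = 2.239 J.

U ≈ 2.24 J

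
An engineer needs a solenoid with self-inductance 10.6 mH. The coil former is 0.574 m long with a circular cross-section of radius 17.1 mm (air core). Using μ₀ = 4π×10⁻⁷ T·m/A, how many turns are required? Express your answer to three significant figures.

N ≈ 2300 turns

A = πr² = π(1.710×10^-2 m)² = 9.186×10^-4 m².
From L = μ₀N²A/ℓ, N = √(Lℓ / (μ₀A)).
N = √[(1.060×10^-2)(0.574) / ((4π×10⁻⁷)×9.186×10^-4)] = √(5.271×10^6) ≈ 2295.8.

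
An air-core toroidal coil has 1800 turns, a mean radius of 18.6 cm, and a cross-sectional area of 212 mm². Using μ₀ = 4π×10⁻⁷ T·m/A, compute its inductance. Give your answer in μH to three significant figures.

L ≈ 739 μH

For a thin toroid, L = μ₀N²A/(2πR).
L = (4π×10⁻⁷)(1800)²(2.120×10^-4) / (2π×0.186 m) = 7.386×10^-4 H.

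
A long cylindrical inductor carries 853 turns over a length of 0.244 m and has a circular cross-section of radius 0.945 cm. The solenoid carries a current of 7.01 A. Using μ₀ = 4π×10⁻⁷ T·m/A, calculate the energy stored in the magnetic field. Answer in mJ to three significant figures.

A = πr² = π(9.450×10^-3 m)² = 2.806×10^-4 m².
L = μ₀N²A/ℓ = (4π×10⁻⁷)(853)²(2.806×10^-4)/(0.244) = 1.051×10^-3 H.
U = ½LI² = ½(1.051×10^-3)(7.01)² = 2.583×10^-2 J.

U ≈ 25.8 mJ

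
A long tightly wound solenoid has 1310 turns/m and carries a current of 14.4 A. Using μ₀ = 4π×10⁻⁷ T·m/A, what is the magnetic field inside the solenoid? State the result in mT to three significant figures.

Inside a long solenoid, B = μ₀nI.
B = (4π×10⁻⁷)(1.310×10^3 m⁻¹)(14.4 A) = 2.371×10^-2 T.

B ≈ 23.7 mT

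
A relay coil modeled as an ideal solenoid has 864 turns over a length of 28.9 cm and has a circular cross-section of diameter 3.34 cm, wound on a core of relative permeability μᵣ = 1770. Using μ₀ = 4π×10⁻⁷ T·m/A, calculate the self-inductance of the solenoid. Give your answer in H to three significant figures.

L ≈ 5.03 H

A = π(d/2)² = π(1.670×10^-2 m)² = 8.762×10^-4 m².
For a long solenoid, L = μ₀μᵣN²A/ℓ.
L = (4π×10⁻⁷)(1770)(864)²(8.762×10^-4)/(0.289 m) = 5.034 H.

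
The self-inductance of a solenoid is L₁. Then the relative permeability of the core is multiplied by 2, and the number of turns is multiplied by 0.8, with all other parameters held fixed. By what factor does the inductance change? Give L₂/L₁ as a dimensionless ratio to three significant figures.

L₂/L₁ = 1.28

For a solenoid, L ∝ μᵣN²A/ℓ.
L₂/L₁ = (2) × (0.8)^2 = 1.28.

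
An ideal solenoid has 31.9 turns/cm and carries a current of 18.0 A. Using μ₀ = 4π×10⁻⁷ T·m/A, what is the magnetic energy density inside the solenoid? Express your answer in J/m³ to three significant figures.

B = μ₀nI = (4π×10⁻⁷)(3.190×10^3)(18.0) = 7.216×10^-2 T.
u = B²/(2μ₀) = (7.216×10^-2)²/(2×4π×10⁻⁷) = 2.072×10^3 J/m³.

u ≈ 2070 J/m³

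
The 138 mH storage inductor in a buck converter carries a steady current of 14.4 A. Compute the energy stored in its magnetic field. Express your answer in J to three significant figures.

U ≈ 14.3 J

Stored magnetic energy: U = ½LI².
U = ½(0.138 H)(14.4 A)² = 14.31 J.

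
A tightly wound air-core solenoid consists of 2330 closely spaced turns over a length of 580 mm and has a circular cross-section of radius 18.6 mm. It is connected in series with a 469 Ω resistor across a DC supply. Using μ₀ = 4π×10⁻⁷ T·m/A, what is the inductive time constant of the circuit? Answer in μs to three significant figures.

τ ≈ 27.3 μs

A = πr² = π(1.860×10^-2 m)² = 1.087×10^-3 m².
L = μ₀N²A/ℓ = (4π×10⁻⁷)(2330)²(1.087×10^-3)/(0.58) = 1.278×10^-2 H.
τ = L/R = (1.278×10^-2)/(469) = 2.726×10^-5 s.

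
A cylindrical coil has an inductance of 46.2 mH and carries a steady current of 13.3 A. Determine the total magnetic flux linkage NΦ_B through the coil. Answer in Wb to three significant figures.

From L = NΦ_B/I, the flux linkage is NΦ_B = LI.
NΦ_B = (4.620×10^-2 H)(13.3 A) = 0.61446 Wb.

NΦ_B ≈ 0.614 Wb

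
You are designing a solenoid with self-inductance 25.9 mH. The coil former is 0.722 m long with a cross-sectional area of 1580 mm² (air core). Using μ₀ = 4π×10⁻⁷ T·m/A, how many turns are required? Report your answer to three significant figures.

A = 1580 mm² = 1.580×10^-3 m².
From L = μ₀N²A/ℓ, N = √(Lℓ / (μ₀A)).
N = √[(2.590×10^-2)(0.722) / ((4π×10⁻⁷)×1.580×10^-3)] = √(9.418×10^6) ≈ 3068.9.

N ≈ 3070 turns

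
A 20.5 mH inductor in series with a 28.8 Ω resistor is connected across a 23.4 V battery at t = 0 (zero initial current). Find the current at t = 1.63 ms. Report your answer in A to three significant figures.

τ = L/R = 2.050×10^-2/28.8 = 7.118×10^-4 s; final current I_∞ = ε/R = 23.4/28.8 = 0.8125 A.
I(t) = I_∞(1 − e^(−t/τ)) with t/τ = 2.290.
I = (0.8125)(1 − e^(−2.290)) = 0.7302 A.

I ≈ 0.730 A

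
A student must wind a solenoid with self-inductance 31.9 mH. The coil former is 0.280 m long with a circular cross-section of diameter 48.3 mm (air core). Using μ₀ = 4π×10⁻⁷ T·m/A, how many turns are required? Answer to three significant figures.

A = π(d/2)² = π(2.415×10^-2 m)² = 1.832×10^-3 m².
From L = μ₀N²A/ℓ, N = √(Lℓ / (μ₀A)).
N = √[(3.190×10^-2)(0.28) / ((4π×10⁻⁷)×1.832×10^-3)] = √(3.879×10^6) ≈ 1969.6.

N ≈ 1970 turns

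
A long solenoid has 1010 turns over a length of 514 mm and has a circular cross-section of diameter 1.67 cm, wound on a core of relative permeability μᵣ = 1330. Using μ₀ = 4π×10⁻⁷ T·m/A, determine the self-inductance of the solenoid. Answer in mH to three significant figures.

L ≈ 727 mH

A = π(d/2)² = π(8.350×10^-3 m)² = 2.190×10^-4 m².
For a long solenoid, L = μ₀μᵣN²A/ℓ.
L = (4π×10⁻⁷)(1330)(1010)²(2.190×10^-4)/(0.514 m) = 0.7265 H.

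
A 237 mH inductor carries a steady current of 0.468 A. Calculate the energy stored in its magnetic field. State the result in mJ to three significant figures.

U ≈ 26.0 mJ

Stored magnetic energy: U = ½LI².
U = ½(0.237 H)(0.468 A)² = 2.595×10^-2 J.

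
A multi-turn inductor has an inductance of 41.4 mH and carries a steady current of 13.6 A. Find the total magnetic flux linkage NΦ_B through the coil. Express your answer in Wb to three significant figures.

From L = NΦ_B/I, the flux linkage is NΦ_B = LI.
NΦ_B = (4.140×10^-2 H)(13.6 A) = 0.563 Wb.

NΦ_B ≈ 0.563 Wb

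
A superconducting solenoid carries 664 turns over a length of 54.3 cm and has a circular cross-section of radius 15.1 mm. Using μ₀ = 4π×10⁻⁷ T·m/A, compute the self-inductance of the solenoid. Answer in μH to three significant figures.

A = πr² = π(1.510×10^-2 m)² = 7.163×10^-4 m².
For a long solenoid, L = μ₀N²A/ℓ.
L = (4π×10⁻⁷)(664)²(7.163×10^-4)/(0.543 m) = 7.309×10^-4 H.

L ≈ 731 μH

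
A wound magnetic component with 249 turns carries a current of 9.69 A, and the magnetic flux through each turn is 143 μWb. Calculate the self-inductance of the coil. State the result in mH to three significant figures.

Self-inductance is defined by L = NΦ_B/I (flux linkage over current).
L = (249)(1.430×10^-4 Wb)/(9.69 A) = 3.6746×10^-3 H.

L ≈ 3.67 mH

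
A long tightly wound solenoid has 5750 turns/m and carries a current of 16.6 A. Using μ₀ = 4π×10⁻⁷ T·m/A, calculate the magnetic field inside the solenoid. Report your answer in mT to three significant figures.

Inside a long solenoid, B = μ₀nI.
B = (4π×10⁻⁷)(5.750×10^3 m⁻¹)(16.6 A) = 0.1199 T.

B ≈ 120 mT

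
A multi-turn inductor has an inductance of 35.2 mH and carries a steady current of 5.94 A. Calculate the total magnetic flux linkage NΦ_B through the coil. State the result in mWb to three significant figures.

NΦ_B ≈ 209 mWb

From L = NΦ_B/I, the flux linkage is NΦ_B = LI.
NΦ_B = (3.520×10^-2 H)(5.94 A) = 0.2091 Wb.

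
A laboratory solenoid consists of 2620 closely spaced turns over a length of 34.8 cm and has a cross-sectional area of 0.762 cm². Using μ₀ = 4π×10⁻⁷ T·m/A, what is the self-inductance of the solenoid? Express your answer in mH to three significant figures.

A = 0.762 cm² = 7.620×10^-5 m².
For a long solenoid, L = μ₀N²A/ℓ.
L = (4π×10⁻⁷)(2620)²(7.620×10^-5)/(0.348 m) = 1.889×10^-3 H.

L ≈ 1.89 mH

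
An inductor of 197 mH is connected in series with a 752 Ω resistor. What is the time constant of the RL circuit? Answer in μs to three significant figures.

τ = L/R = (0.197 H)/(752 Ω) = 2.620×10^-4 s.

τ ≈ 262 μs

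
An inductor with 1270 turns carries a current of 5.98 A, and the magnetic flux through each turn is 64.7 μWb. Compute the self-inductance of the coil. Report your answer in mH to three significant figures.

Self-inductance is defined by L = NΦ_B/I (flux linkage over current).
L = (1270)(6.470×10^-5 Wb)/(5.98 A) = 1.374×10^-2 H.

L ≈ 13.7 mH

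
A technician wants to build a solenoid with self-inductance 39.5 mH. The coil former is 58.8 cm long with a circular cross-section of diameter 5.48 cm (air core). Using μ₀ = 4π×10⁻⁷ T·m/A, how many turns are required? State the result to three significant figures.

N ≈ 2800 turns

A = π(d/2)² = π(2.740×10^-2 m)² = 2.359×10^-3 m².
From L = μ₀N²A/ℓ, N = √(Lℓ / (μ₀A)).
N = √[(3.950×10^-2)(0.588) / ((4π×10⁻⁷)×2.359×10^-3)] = √(7.836×10^6) ≈ 2799.3.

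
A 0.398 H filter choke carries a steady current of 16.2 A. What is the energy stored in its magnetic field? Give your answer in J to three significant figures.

Stored magnetic energy: U = ½LI².
U = ½(0.398 H)(16.2 A)² = 52.23 J.

U ≈ 52.2 J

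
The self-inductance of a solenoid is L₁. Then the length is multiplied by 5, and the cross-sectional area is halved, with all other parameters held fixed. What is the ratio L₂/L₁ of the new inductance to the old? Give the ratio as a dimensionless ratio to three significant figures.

For a solenoid, L ∝ μᵣN²A/ℓ.
L₂/L₁ = (5)^-1 × (0.5) = 0.100.

L₂/L₁ = 0.100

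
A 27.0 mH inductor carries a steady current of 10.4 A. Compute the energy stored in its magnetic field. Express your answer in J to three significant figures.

U ≈ 1.46 J

Stored magnetic energy: U = ½LI².
U = ½(2.700×10^-2 H)(10.4 A)² = 1.46 J.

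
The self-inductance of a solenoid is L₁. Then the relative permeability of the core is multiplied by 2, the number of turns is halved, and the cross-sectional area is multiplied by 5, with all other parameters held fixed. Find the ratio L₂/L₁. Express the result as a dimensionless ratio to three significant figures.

L₂/L₁ = 2.50

For a solenoid, L ∝ μᵣN²A/ℓ.
L₂/L₁ = (2) × (0.5)^2 × (5) = 2.50.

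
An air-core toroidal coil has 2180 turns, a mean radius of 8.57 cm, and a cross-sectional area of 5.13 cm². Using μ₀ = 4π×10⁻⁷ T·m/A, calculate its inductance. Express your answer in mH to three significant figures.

For a thin toroid, L = μ₀N²A/(2πR).
L = (4π×10⁻⁷)(2180)²(5.130×10^-4) / (2π×8.570×10^-2 m) = 5.690×10^-3 H.

L ≈ 5.69 mH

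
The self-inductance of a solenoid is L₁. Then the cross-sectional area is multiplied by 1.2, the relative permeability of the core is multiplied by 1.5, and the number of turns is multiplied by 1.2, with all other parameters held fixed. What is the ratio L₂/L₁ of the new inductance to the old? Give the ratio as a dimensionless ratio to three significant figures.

For a solenoid, L ∝ μᵣN²A/ℓ.
L₂/L₁ = (1.2) × (1.5) × (1.2)^2 = 2.59.

L₂/L₁ = 2.59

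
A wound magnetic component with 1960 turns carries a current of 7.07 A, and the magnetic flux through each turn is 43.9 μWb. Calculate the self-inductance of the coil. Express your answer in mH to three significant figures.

L ≈ 12.2 mH

Self-inductance is defined by L = NΦ_B/I (flux linkage over current).
L = (1960)(4.390×10^-5 Wb)/(7.07 A) = 1.217×10^-2 H.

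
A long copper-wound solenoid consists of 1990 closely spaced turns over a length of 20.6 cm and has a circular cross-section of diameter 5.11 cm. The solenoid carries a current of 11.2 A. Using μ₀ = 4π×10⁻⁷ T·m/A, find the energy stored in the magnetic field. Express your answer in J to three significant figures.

U ≈ 3.11 J

A = π(d/2)² = π(2.555×10^-2 m)² = 2.051×10^-3 m².
L = μ₀N²A/ℓ = (4π×10⁻⁷)(1990)²(2.051×10^-3)/(0.206) = 4.954×10^-2 H.
U = ½LI² = ½(4.954×10^-2)(11.2)² = 3.107 J.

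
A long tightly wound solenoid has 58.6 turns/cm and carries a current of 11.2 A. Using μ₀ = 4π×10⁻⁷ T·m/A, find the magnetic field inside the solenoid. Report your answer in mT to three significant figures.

B ≈ 82.5 mT

Inside a long solenoid, B = μ₀nI.
B = (4π×10⁻⁷)(5.860×10^3 m⁻¹)(11.2 A) = 8.248×10^-2 T.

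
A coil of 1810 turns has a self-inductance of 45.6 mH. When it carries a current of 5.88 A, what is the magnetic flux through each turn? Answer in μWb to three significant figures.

Φ_B ≈ 148 μWb

From L = NΦ_B/I, the flux per turn is Φ_B = LI/N.
Φ_B = (4.560×10^-2 H)(5.88 A)/1810 = 1.481×10^-4 Wb.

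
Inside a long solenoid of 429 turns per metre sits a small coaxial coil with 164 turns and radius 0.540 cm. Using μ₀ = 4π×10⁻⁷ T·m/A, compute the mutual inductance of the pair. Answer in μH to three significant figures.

The outer solenoid produces a uniform field B₁ = μ₀n₁I₁ across the inner coil,
so the flux linkage is N₂Φ = N₂B₁A₂ = μ₀n₁N₂A₂·I₁, giving M = μ₀n₁N₂A₂.
A₂ = πr² = π(5.400×10^-3 m)² = 9.161×10^-5 m².
M = (4π×10⁻⁷)(429)(164)(9.161×10^-5) = 8.099×10^-6 H.

M ≈ 8.10 μH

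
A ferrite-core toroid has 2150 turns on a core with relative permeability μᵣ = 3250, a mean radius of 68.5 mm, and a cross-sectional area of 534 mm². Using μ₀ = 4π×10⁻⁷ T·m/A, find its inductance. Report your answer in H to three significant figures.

For a thin toroid, L = μ₀μᵣN²A/(2πR).
L = (4π×10⁻⁷)(3250)(2150)²(5.340×10^-4) / (2π×6.850×10^-2 m) = 23.42 H.

L ≈ 23.4 H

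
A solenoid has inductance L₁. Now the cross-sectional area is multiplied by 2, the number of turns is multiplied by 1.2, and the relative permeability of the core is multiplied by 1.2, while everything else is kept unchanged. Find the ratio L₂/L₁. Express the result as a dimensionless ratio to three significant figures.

L₂/L₁ = 3.46

For a solenoid, L ∝ μᵣN²A/ℓ.
L₂/L₁ = (2) × (1.2)^2 × (1.2) = 3.46.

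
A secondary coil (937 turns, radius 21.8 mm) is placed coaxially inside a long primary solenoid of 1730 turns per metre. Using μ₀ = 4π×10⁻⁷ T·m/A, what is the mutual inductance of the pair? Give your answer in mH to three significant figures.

M ≈ 3.04 mH

The outer solenoid produces a uniform field B₁ = μ₀n₁I₁ across the inner coil,
so the flux linkage is N₂Φ = N₂B₁A₂ = μ₀n₁N₂A₂·I₁, giving M = μ₀n₁N₂A₂.
A₂ = πr² = π(2.180×10^-2 m)² = 1.493×10^-3 m².
M = (4π×10⁻⁷)(1730)(937)(1.493×10^-3) = 3.041×10^-3 H.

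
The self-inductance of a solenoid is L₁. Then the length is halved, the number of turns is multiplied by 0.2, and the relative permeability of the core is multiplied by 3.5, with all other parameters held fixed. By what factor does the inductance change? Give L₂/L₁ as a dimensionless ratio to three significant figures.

L₂/L₁ = 0.280

For a solenoid, L ∝ μᵣN²A/ℓ.
L₂/L₁ = (0.5)^-1 × (0.2)^2 × (3.5) = 0.280.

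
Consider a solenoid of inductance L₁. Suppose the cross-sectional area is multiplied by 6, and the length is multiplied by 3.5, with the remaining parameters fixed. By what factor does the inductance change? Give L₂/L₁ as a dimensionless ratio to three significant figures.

For a solenoid, L ∝ μᵣN²A/ℓ.
L₂/L₁ = (6) × (3.5)^-1 = 1.71.

L₂/L₁ = 1.71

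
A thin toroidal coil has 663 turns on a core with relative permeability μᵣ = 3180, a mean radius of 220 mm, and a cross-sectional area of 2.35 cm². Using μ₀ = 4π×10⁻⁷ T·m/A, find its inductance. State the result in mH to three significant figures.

For a thin toroid, L = μ₀μᵣN²A/(2πR).
L = (4π×10⁻⁷)(3180)(663)²(2.350×10^-4) / (2π×0.22 m) = 0.2986 H.

L ≈ 299 mH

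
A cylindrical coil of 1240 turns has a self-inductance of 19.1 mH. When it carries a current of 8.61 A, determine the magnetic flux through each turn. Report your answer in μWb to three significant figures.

Φ_B ≈ 133 μWb

From L = NΦ_B/I, the flux per turn is Φ_B = LI/N.
Φ_B = (1.910×10^-2 H)(8.61 A)/1240 = 1.326×10^-4 Wb.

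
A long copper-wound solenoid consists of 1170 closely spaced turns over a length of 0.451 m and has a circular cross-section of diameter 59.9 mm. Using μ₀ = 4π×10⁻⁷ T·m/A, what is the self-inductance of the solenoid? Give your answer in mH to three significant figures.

A = π(d/2)² = π(2.995×10^-2 m)² = 2.818×10^-3 m².
For a long solenoid, L = μ₀N²A/ℓ.
L = (4π×10⁻⁷)(1170)²(2.818×10^-3)/(0.451 m) = 1.0749×10^-2 H.

L ≈ 10.7 mH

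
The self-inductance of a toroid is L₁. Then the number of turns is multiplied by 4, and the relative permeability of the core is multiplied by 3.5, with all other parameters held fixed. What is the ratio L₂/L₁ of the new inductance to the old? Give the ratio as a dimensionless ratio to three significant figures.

For a toroid, L ∝ μᵣN²A/R.
L₂/L₁ = (4)^2 × (3.5) = 56.0.

L₂/L₁ = 56.0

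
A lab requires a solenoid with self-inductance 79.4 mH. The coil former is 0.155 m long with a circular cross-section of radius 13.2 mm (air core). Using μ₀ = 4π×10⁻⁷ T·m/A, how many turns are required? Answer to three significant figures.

N ≈ 4230 turns

A = πr² = π(1.320×10^-2 m)² = 5.474×10^-4 m².
From L = μ₀N²A/ℓ, N = √(Lℓ / (μ₀A)).
N = √[(7.940×10^-2)(0.155) / ((4π×10⁻⁷)×5.474×10^-4)] = √(1.789×10^7) ≈ 4229.8.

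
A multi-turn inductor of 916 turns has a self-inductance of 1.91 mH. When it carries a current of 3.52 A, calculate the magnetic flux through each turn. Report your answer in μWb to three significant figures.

From L = NΦ_B/I, the flux per turn is Φ_B = LI/N.
Φ_B = (1.910×10^-3 H)(3.52 A)/916 = 7.340×10^-6 Wb.

Φ_B ≈ 7.34 μWb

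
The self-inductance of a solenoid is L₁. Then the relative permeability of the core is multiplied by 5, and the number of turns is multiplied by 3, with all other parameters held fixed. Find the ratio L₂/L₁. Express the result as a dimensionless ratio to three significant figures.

L₂/L₁ = 45.0

For a solenoid, L ∝ μᵣN²A/ℓ.
L₂/L₁ = (5) × (3)^2 = 45.0.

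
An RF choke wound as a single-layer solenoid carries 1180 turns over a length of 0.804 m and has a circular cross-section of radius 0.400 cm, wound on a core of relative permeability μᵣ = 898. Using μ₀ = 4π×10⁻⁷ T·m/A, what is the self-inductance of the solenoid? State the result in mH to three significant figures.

L ≈ 98.2 mH

A = πr² = π(4.000×10^-3 m)² = 5.027×10^-5 m².
For a long solenoid, L = μ₀μᵣN²A/ℓ.
L = (4π×10⁻⁷)(898)(1180)²(5.027×10^-5)/(0.804 m) = 9.823×10^-2 H.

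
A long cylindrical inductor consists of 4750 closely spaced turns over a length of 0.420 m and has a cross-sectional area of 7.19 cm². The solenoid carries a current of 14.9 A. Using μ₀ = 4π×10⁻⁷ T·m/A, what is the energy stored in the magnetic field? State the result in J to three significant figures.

U ≈ 5.39 J

A = 7.19 cm² = 7.190×10^-4 m².
L = μ₀N²A/ℓ = (4π×10⁻⁷)(4750)²(7.190×10^-4)/(0.42) = 4.854×10^-2 H.
U = ½LI² = ½(4.854×10^-2)(14.9)² = 5.388 J.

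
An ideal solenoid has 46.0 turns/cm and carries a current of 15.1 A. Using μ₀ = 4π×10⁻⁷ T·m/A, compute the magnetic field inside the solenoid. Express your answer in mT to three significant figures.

Inside a long solenoid, B = μ₀nI.
B = (4π×10⁻⁷)(4.600×10^3 m⁻¹)(15.1 A) = 8.729×10^-2 T.

B ≈ 87.3 mT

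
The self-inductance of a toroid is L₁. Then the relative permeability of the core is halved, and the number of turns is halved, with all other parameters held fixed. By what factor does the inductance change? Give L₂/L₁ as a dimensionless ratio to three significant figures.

For a toroid, L ∝ μᵣN²A/R.
L₂/L₁ = (0.5) × (0.5)^2 = 0.125.

L₂/L₁ = 0.125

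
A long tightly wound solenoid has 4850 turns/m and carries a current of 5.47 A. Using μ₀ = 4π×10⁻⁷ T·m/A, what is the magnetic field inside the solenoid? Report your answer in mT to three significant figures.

B ≈ 33.3 mT

Inside a long solenoid, B = μ₀nI.
B = (4π×10⁻⁷)(4.850×10^3 m⁻¹)(5.47 A) = 3.334×10^-2 T.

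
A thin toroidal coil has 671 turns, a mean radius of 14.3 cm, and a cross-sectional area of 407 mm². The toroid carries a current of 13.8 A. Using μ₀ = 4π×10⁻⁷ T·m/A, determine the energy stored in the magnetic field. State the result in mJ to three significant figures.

U ≈ 24.4 mJ

L = μ₀N²A/(2πR) = (4π×10⁻⁷)(671)²(4.070×10^-4)/(2π×0.143) = 2.563×10^-4 H.
U = ½LI² = ½(2.563×10^-4)(13.8)² = 2.440×10^-2 J.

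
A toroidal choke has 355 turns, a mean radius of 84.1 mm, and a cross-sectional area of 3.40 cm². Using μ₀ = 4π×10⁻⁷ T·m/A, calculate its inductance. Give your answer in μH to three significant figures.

For a thin toroid, L = μ₀N²A/(2πR).
L = (4π×10⁻⁷)(355)²(3.400×10^-4) / (2π×8.410×10^-2 m) = 1.019×10^-4 H.

L ≈ 102 μH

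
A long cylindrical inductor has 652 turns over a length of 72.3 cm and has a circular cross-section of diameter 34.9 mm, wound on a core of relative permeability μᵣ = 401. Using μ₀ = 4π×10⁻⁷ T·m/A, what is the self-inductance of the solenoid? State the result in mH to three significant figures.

A = π(d/2)² = π(1.745×10^-2 m)² = 9.566×10^-4 m².
For a long solenoid, L = μ₀μᵣN²A/ℓ.
L = (4π×10⁻⁷)(401)(652)²(9.566×10^-4)/(0.723 m) = 0.2834 H.

L ≈ 283 mH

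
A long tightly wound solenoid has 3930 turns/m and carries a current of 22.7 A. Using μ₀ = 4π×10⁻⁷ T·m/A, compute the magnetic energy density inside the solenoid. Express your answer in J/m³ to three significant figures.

u ≈ 5000 J/m³

B = μ₀nI = (4π×10⁻⁷)(3.930×10^3)(22.7) = 0.1121 T.
u = B²/(2μ₀) = (0.1121)²/(2×4π×10⁻⁷) = 5.001×10^3 J/m³.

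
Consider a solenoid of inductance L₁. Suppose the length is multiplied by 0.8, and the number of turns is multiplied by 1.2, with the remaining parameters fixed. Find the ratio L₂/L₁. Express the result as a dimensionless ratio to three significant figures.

L₂/L₁ = 1.80

For a solenoid, L ∝ μᵣN²A/ℓ.
L₂/L₁ = (0.8)^-1 × (1.2)^2 = 1.80.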